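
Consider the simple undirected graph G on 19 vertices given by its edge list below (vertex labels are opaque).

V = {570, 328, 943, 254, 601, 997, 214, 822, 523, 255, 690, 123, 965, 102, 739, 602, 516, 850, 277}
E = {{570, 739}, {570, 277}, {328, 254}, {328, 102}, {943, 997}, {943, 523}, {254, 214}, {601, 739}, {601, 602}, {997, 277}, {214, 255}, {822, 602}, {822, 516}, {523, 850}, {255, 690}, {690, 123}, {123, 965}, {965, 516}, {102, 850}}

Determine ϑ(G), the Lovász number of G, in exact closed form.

deg(943) = 2; N(943) = {997, 523}.
deg(123) = 2; N(123) = {690, 965}.
deg(214) = 2; N(214) = {254, 255}.
Vertex 570 has 2 neighbors: 739, 277.
Every vertex has degree 2 (N=19); connected 2-regular on 19 ⇒ C_{19}.
Distinct eigenvalues (to 3 d.p.): [2.0, 1.892, 1.578, 1.094, 0.491, -0.165, -0.803, -1.355, -1.759, -1.973].
λ_max=2, λ_min=-2*cos(pi/19); ϑ = −19·λ_min/(λ_max−λ_min) = 19*cos(pi/19)/(cos(pi/19) + 1).
ϑ(G) ≈ 9.4348.
Lovász sandwich 9 ≤ 19*cos(pi/19)/(cos(pi/19) + 1) ≤ 10: both strict.

19*cos(pi/19)/(cos(pi/19) + 1)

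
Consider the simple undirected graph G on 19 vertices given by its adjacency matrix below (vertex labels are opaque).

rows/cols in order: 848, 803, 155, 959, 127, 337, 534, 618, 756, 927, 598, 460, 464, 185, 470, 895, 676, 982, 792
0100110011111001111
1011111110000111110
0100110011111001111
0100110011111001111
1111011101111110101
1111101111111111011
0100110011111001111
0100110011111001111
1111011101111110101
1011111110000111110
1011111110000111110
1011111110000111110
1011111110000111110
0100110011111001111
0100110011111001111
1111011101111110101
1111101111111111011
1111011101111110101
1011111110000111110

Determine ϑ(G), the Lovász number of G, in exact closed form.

7

N(792) = {848, 155, 959, 127, 337, 534, 618, 756, 185, 470, 895, 676, 982}, |N(792)| = 13.
deg(803) = 13; N(803) = {848, 155, 959, 127, 337, 534, 618, 756, 185, 470, 895, 676, 982}.
N(127) = {848, 803, 155, 959, 337, 534, 618, 927, 598, 460, 464, 185, 470, 676, 792}, |N(127)| = 15.
Vertex 534 has 12 neighbors: 803, 127, 337, 756, 927, 598, 460, 464, 895, 676, 982, 792.
K_{7,6,4,2} (perfect); ϑ(G) = α(G) = max{7,6,4,2} = 7.
≈ 7.00000 (to 5 d.p.).
Sandwich: α(G)=7 ≤ ϑ(G)=7 ≤ χ(Ḡ)=7 (collapsed).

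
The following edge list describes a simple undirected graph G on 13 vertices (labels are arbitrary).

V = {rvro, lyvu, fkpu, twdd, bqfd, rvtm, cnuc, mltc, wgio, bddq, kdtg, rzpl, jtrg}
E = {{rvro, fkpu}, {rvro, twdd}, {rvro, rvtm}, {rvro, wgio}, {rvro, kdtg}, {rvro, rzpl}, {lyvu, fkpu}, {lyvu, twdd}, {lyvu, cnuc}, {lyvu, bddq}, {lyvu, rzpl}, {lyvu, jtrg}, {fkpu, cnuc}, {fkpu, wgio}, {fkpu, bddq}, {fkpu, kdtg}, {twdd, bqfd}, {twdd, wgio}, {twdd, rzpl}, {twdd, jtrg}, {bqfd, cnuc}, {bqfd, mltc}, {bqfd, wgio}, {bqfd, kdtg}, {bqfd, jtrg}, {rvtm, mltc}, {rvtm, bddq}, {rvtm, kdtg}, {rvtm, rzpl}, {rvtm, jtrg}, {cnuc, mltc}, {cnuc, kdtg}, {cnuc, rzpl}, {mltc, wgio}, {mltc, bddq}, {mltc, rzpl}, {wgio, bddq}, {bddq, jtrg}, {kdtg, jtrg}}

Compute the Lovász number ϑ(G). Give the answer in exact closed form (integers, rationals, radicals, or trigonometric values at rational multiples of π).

sqrt(13)

Vertex wgio has 6 neighbors: rvro, fkpu, twdd, bqfd, mltc, bddq.
N(rvro) = {fkpu, twdd, rvtm, wgio, kdtg, rzpl}, |N(rvro)| = 6.
Vertex lyvu has 6 neighbors: fkpu, twdd, cnuc, bddq, rzpl, jtrg.
deg(rvtm) = 6; N(rvtm) = {rvro, mltc, bddq, kdtg, rzpl, jtrg}.
G on 13 vertices is 6-regular; Paley(13): SR with (k,λ,μ)=(6,2,3).
A has 3 distinct eigenvalues ≈ [6.0, 1.302776, -2.302776].
Lovász: ϑ = −13(-sqrt(13)/2 - 1/2)/(6+-(-sqrt(13)/2 - 1/2)) = sqrt(13).
Numerically 3.605551.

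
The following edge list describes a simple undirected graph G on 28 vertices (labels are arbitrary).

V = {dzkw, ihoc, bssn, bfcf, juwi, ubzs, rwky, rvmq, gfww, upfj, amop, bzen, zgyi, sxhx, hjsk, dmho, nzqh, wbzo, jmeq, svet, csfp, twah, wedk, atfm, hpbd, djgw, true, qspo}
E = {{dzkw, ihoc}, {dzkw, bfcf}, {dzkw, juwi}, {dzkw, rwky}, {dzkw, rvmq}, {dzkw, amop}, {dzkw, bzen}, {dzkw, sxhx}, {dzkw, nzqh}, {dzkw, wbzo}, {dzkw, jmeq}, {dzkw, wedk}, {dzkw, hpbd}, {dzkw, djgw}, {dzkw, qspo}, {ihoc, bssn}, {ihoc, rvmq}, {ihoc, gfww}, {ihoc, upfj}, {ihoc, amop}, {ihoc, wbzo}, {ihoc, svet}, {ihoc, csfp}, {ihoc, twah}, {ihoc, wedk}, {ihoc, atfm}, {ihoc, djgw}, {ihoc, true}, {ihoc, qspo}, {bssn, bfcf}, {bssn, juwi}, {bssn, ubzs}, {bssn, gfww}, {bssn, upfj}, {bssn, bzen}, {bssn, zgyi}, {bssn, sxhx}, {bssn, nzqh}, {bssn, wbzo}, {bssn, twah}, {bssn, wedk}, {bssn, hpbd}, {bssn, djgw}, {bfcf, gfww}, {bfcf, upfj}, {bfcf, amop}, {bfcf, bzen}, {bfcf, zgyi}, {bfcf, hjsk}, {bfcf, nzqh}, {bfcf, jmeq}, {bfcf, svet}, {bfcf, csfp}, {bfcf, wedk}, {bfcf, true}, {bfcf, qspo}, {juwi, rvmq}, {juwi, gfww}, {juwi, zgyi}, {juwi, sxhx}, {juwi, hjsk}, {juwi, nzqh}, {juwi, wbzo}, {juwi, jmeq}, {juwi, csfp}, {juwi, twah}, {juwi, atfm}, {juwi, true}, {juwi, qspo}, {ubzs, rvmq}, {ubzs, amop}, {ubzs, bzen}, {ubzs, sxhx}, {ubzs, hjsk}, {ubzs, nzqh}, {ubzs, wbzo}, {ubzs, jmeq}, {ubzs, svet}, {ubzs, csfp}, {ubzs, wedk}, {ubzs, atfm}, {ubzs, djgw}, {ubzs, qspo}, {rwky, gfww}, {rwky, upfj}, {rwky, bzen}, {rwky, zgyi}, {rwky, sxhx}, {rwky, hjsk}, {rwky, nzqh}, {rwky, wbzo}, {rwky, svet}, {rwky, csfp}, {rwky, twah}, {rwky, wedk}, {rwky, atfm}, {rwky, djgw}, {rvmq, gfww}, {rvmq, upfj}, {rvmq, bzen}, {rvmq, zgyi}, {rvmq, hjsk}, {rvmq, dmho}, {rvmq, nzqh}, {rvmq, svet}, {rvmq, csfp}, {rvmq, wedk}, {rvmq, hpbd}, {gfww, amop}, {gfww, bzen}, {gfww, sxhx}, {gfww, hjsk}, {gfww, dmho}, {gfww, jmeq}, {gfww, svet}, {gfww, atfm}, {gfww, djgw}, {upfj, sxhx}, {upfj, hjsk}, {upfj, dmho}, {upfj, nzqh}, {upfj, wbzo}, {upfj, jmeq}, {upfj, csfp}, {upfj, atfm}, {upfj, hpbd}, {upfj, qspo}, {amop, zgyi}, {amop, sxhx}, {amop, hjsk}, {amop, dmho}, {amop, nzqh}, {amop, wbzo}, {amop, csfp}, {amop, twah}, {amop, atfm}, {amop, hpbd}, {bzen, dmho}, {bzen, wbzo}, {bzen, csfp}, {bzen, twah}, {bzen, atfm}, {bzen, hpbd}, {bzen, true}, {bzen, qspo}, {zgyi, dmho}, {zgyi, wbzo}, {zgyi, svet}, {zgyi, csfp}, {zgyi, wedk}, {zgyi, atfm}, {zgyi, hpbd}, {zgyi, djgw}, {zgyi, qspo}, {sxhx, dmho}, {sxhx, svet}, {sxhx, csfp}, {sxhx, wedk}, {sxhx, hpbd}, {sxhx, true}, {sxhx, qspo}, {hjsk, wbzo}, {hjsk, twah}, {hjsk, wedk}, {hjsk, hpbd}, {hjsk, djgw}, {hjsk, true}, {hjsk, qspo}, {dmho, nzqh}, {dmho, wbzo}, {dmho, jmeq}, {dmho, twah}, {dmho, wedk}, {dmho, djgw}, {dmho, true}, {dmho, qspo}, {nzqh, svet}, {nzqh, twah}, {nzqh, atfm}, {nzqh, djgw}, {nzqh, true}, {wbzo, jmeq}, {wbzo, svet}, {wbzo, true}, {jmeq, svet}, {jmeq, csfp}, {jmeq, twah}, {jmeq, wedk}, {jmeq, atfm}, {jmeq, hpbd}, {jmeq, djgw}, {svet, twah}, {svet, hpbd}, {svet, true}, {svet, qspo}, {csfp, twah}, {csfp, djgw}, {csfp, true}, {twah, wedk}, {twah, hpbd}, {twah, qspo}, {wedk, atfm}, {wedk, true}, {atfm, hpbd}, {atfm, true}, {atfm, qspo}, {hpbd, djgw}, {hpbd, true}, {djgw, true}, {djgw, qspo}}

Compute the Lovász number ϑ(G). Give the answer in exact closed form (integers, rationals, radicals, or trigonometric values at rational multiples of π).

7

Vertex hpbd has 15 neighbors: dzkw, bssn, rvmq, upfj, amop, bzen, zgyi, sxhx, hjsk, jmeq, svet, twah, atfm, djgw, true.
N(csfp) = {ihoc, bfcf, juwi, ubzs, rwky, rvmq, upfj, amop, bzen, zgyi, sxhx, jmeq, twah, djgw, true}, |N(csfp)| = 15.
N(ihoc) = {dzkw, bssn, rvmq, gfww, upfj, amop, wbzo, svet, csfp, twah, wedk, atfm, djgw, true, qspo}, |N(ihoc)| = 15.
deg(hjsk) = 15; N(hjsk) = {bfcf, juwi, ubzs, rwky, rvmq, gfww, upfj, amop, wbzo, twah, wedk, hpbd, djgw, true, qspo}.
Every vertex has degree 15 (N=28); Kneser-type, 2-subsets of [8].
A has 3 distinct eigenvalues ≈ [15.0, 1.0, -5.0].
ϑ = −N·λ_min/(λ_max−λ_min) = −28·(-5)/(15−(-5)) = 7.
Numerically 7.00000000.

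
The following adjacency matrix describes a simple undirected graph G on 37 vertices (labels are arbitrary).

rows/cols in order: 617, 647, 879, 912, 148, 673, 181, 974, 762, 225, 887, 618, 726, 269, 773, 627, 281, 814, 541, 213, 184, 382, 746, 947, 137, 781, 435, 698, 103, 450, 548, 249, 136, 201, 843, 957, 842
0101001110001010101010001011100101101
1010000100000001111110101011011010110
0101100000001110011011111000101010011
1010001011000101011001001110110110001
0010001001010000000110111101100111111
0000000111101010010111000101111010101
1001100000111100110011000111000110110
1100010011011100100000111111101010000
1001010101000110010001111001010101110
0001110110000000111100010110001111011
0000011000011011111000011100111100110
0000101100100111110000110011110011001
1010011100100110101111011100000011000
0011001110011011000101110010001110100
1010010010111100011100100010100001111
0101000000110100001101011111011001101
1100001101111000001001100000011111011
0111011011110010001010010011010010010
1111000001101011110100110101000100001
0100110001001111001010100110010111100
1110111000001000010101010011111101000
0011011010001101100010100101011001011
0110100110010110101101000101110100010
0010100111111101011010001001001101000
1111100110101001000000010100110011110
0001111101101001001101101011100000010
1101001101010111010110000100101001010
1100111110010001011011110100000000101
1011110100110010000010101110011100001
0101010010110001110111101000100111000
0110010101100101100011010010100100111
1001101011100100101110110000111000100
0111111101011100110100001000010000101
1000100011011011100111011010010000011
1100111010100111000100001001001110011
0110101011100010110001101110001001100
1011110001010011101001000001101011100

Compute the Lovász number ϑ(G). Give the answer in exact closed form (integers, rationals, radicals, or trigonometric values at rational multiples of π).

sqrt(37)

deg(957) = 18; N(957) = {647, 879, 148, 181, 762, 225, 887, 773, 281, 814, 382, 746, 137, 781, 435, 548, 201, 843}.
deg(148) = 18; N(148) = {879, 181, 225, 618, 213, 184, 746, 947, 137, 781, 698, 103, 249, 136, 201, 843, 957, 842}.
deg(673) = 18; N(673) = {974, 762, 225, 887, 726, 773, 814, 213, 184, 382, 781, 698, 103, 450, 548, 136, 843, 842}.
Vertex 269 has 18 neighbors: 879, 912, 181, 974, 762, 618, 726, 773, 627, 213, 382, 746, 947, 435, 548, 249, 136, 843.
G on 37 vertices is 18-regular; Paley(37): SR with (k,λ,μ)=(18,8,9).
The 3 distinct eigenvalues: [18.0, 2.54138, -3.54138].
Lovász: ϑ = −37(-sqrt(37)/2 - 1/2)/(18+-(-sqrt(37)/2 - 1/2)) = sqrt(37).
= 6.082762530… (decimal).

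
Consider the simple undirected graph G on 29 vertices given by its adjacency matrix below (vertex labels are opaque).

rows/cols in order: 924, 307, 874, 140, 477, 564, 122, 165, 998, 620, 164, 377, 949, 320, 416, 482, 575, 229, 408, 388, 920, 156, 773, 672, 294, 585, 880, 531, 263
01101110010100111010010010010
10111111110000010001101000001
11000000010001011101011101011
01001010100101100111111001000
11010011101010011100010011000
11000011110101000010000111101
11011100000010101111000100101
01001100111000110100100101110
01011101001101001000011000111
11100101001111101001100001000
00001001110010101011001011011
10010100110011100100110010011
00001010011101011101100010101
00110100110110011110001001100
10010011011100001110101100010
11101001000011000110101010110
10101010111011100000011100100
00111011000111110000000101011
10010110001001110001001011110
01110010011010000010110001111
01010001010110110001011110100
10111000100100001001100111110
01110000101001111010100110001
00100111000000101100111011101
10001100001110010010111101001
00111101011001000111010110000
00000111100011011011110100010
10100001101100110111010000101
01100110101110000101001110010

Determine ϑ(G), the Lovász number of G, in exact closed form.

sqrt(29)

deg(165) = 14; N(165) = {307, 477, 564, 998, 620, 164, 416, 482, 229, 920, 672, 585, 880, 531}.
deg(880) = 14; N(880) = {564, 122, 165, 998, 949, 320, 482, 575, 408, 388, 920, 156, 672, 531}.
deg(998) = 14; N(998) = {307, 140, 477, 564, 165, 164, 377, 320, 575, 156, 773, 880, 531, 263}.
Vertex 122 has 14 neighbors: 924, 307, 140, 477, 564, 949, 416, 575, 229, 408, 388, 672, 880, 263.
G on 29 vertices is 14-regular; SR(29,14,6,7) — a Paley graph.
A has 3 distinct eigenvalues ≈ [14.0, 2.192582, -3.192582].
−29·(-sqrt(29)/2 - 1/2) / ((14)−(-sqrt(29)/2 - 1/2)) = sqrt(29) = ϑ(G).
ϑ(G) ≈ 5.38516481.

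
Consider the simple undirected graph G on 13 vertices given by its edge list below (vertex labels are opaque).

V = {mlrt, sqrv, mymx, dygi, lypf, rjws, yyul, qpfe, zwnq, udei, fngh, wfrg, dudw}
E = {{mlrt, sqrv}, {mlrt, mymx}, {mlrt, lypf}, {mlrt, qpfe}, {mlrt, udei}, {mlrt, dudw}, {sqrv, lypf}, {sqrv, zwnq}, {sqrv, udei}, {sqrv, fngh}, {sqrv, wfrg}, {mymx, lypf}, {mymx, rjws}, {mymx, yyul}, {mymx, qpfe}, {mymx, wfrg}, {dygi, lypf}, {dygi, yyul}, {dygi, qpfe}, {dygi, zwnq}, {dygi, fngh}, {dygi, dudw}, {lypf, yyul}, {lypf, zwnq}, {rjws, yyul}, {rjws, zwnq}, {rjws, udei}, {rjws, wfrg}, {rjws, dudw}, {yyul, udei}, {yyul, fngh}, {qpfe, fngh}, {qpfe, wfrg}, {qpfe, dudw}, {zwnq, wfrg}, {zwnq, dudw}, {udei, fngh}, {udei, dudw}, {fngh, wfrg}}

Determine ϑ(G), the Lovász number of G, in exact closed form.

sqrt(13)

Vertex wfrg has 6 neighbors: sqrv, mymx, rjws, qpfe, zwnq, fngh.
deg(lypf) = 6; N(lypf) = {mlrt, sqrv, mymx, dygi, yyul, zwnq}.
Vertex udei has 6 neighbors: mlrt, sqrv, rjws, yyul, fngh, dudw.
Vertex qpfe has 6 neighbors: mlrt, mymx, dygi, fngh, wfrg, dudw.
13-vertex 6-regular graph: SR(13,6,2,3) — a Paley graph.
A has 3 distinct eigenvalues ≈ [6.0, 1.30278, -2.30278].
ϑ = −N·λ_min/(λ_max−λ_min) = −13·(-sqrt(13)/2 - 1/2)/(6−(-sqrt(13)/2 - 1/2)) = sqrt(13).
Numerically 3.605551275.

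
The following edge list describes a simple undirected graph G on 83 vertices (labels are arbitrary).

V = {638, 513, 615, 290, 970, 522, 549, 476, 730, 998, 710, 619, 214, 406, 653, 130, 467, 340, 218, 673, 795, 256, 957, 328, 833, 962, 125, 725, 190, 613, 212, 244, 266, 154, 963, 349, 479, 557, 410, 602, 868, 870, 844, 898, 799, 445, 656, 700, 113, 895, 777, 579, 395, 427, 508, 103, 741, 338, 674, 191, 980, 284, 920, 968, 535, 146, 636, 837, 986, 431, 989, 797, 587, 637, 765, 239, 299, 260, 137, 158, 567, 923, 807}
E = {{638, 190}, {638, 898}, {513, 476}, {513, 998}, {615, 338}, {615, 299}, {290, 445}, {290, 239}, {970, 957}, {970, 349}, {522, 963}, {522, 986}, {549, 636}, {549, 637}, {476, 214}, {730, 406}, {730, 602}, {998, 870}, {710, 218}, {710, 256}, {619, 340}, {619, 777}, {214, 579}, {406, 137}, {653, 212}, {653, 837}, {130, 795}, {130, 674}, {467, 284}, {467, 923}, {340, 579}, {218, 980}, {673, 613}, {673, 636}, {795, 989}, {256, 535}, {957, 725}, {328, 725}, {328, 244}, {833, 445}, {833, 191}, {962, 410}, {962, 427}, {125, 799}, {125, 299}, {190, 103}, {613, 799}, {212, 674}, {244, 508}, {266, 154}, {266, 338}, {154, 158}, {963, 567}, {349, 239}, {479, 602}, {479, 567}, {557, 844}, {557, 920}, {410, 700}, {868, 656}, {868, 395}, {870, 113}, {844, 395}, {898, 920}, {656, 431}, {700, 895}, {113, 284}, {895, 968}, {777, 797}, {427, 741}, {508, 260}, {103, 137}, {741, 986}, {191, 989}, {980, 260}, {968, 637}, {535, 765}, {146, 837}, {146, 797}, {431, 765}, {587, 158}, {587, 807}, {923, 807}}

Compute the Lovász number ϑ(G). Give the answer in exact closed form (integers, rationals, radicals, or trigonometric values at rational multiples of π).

83*cos(pi/83)/(cos(pi/83) + 1)

N(837) = {653, 146}, |N(837)| = 2.
Vertex 968 has 2 neighbors: 895, 637.
Vertex 113 has 2 neighbors: 870, 284.
N(218) = {710, 980}, |N(218)| = 2.
83-vertex 2-regular graph: this is C_{83}, the 83-cycle.
The 42 distinct eigenvalues: [2.0, 1.99427, 1.97712, 1.94865, 1.90901, 1.85844, 1.79722, 1.72571, 1.64431, 1.5535, 1.45378, 1.34575, 1.23, 1.1072, 0.97807, 0.84333, 0.70376, 0.56016, 0.41335, 0.26418, 0.11349, -0.03785, -0.18897, -0.33901, -0.48711, -0.63242, -0.7741, -0.91135, -1.04338, -1.16944, -1.28879, -1.40077, -1.50472, -1.60005, -1.68622, -1.76273, -1.82914, -1.88507, -1.93021, -1.96429, -1.98712, -1.99857].
Lovász: ϑ = −83(-2*cos(pi/83))/(2+-(-1)*2*cos(pi/83)) = 83*cos(pi/83)/(cos(pi/83) + 1).
ϑ(G) ≈ 41.4851326.
Lovász sandwich 41 ≤ 83*cos(pi/83)/(cos(pi/83) + 1) ≤ 42: both strict.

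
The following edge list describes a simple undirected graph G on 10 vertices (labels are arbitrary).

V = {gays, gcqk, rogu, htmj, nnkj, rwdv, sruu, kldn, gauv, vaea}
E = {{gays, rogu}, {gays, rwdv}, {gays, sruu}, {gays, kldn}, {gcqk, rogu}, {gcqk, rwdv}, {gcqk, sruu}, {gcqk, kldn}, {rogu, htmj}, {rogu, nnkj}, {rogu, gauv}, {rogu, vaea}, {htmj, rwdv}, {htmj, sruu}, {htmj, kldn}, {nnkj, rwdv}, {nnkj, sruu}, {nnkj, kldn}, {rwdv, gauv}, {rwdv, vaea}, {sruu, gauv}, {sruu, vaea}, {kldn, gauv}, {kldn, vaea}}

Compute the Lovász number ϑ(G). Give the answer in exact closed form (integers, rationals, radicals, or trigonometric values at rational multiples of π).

N(nnkj) = {rogu, rwdv, sruu, kldn}, |N(nnkj)| = 4.
deg(gays) = 4; N(gays) = {rogu, rwdv, sruu, kldn}.
N(gcqk) = {rogu, rwdv, sruu, kldn}, |N(gcqk)| = 4.
N(sruu) = {gays, gcqk, htmj, nnkj, gauv, vaea}, |N(sruu)| = 6.
K_{6,4} (perfect); ϑ(G) = α(G) = max{6,4} = 6.
Numerically 6.00000000.
α=6, χ(Ḡ)=6; ϑ=6 lies between (collapsed).

6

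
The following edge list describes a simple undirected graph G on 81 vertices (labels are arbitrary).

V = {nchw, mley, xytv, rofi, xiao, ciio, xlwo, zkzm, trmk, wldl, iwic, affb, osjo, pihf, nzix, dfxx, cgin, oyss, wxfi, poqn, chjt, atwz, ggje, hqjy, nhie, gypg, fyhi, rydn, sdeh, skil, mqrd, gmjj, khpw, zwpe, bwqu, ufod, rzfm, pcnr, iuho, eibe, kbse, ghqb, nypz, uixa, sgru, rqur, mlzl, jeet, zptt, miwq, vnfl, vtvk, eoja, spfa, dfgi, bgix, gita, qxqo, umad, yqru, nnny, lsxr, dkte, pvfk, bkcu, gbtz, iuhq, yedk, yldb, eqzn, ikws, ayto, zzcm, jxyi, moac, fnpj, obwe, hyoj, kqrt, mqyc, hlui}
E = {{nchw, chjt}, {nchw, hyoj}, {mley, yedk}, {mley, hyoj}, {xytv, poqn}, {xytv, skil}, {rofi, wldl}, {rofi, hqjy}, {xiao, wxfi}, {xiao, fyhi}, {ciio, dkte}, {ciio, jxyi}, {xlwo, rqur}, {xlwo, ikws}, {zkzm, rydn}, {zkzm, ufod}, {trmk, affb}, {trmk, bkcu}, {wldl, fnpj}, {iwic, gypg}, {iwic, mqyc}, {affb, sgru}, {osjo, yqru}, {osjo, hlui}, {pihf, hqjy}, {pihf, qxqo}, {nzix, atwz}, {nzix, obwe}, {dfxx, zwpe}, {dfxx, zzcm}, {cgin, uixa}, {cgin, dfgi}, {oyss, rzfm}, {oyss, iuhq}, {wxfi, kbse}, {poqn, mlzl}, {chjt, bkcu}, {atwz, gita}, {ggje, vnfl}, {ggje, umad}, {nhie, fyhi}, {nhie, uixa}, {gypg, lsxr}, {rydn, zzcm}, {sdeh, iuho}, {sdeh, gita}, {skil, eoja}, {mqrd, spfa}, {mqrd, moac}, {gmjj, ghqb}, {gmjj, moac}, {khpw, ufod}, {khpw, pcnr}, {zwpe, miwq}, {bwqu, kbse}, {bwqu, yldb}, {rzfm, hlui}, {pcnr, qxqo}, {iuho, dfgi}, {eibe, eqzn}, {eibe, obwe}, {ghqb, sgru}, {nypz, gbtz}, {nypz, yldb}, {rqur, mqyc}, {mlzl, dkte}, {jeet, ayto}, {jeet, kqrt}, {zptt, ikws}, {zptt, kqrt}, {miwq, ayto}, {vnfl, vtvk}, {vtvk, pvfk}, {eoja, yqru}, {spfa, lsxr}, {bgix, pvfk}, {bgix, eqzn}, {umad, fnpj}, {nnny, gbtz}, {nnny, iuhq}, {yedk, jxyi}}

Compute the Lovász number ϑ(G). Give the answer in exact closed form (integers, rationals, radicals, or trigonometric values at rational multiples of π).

deg(jeet) = 2; N(jeet) = {ayto, kqrt}.
Vertex pcnr has 2 neighbors: khpw, qxqo.
Vertex zzcm has 2 neighbors: dfxx, rydn.
Vertex hqjy has 2 neighbors: rofi, pihf.
Every vertex has degree 2 (N=81); connected 2-regular on 81 ⇒ C_{81}.
Distinct eigenvalues (to 5 d.p.): [2.0, 1.99399, 1.97598, 1.94609, 1.9045, 1.85145, 1.78727, 1.71233, 1.6271, 1.53209, 1.42786, 1.31504, 1.19432, 1.06641, 0.93209, 0.79216, 0.64747, 0.49888, 0.3473, 0.19362, 0.03878, -0.11629, -0.27066, -0.42341, -0.57361, -0.72036, -0.86277, -1.0, -1.13121, -1.25562, -1.37248, -1.48109, -1.58079, -1.67098, -1.75112, -1.82073, -1.87939, -1.92674, -1.96251, -1.98648, -1.9985].
Lovász (edge-transitive): ϑ = −81·(-2*cos(pi/81))/((2)−(-2*cos(pi/81))) = 81*cos(pi/81)/(cos(pi/81) + 1).
ϑ(G) ≈ 40.48476531.
α=40, χ(Ḡ)=41; ϑ=81*cos(pi/81)/(cos(pi/81) + 1) lies between (both strict).

81*cos(pi/81)/(cos(pi/81) + 1)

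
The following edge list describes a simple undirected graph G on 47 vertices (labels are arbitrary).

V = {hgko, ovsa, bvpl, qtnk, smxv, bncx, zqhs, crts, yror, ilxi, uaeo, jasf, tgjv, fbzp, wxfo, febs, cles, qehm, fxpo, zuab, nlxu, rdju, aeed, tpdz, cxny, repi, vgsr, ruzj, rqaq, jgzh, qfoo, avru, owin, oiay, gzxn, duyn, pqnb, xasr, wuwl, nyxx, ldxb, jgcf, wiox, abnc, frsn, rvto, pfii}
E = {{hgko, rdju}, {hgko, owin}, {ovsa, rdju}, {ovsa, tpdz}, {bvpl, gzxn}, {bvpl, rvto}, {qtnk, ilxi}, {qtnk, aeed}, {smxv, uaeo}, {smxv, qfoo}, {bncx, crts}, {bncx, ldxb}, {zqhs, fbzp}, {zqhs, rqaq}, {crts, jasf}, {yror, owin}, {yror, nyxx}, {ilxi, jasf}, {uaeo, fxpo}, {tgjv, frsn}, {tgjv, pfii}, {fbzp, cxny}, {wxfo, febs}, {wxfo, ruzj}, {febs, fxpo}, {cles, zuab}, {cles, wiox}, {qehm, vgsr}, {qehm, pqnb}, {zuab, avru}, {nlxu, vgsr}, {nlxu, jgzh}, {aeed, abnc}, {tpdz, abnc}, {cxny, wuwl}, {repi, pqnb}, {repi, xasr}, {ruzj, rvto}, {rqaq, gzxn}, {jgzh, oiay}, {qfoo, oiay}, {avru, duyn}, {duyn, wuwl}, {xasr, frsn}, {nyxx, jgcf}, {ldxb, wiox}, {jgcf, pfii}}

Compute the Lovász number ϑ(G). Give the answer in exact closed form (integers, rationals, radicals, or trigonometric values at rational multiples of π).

47*cos(pi/47)/(cos(pi/47) + 1)

Vertex nlxu has 2 neighbors: vgsr, jgzh.
Vertex avru has 2 neighbors: zuab, duyn.
Vertex febs has 2 neighbors: wxfo, fxpo.
N(qfoo) = {smxv, oiay}, |N(qfoo)| = 2.
G on 47 vertices is 2-regular; the odd cycle C_{47}.
Distinct eigenvalues (to 5 d.p.): [2.0, 1.98215, 1.92894, 1.8413, 1.7208, 1.5696, 1.39038, 1.18636, 0.96116, 0.71882, 0.46364, 0.20019, -0.06683, -0.33266, -0.59255, -0.84187, -1.07616, -1.29126, -1.4833, -1.64888, -1.78504, -1.88934, -1.95992, -1.99553].
ϑ = −N·λ_min/(λ_max−λ_min) = −47·(-2*cos(pi/47))/(2−(-2*cos(pi/47))) = 47*cos(pi/47)/(cos(pi/47) + 1).
≈ 23.4737 (to 4 d.p.).
23 ≤ 47*cos(pi/47)/(cos(pi/47) + 1) ≤ 24: both strict.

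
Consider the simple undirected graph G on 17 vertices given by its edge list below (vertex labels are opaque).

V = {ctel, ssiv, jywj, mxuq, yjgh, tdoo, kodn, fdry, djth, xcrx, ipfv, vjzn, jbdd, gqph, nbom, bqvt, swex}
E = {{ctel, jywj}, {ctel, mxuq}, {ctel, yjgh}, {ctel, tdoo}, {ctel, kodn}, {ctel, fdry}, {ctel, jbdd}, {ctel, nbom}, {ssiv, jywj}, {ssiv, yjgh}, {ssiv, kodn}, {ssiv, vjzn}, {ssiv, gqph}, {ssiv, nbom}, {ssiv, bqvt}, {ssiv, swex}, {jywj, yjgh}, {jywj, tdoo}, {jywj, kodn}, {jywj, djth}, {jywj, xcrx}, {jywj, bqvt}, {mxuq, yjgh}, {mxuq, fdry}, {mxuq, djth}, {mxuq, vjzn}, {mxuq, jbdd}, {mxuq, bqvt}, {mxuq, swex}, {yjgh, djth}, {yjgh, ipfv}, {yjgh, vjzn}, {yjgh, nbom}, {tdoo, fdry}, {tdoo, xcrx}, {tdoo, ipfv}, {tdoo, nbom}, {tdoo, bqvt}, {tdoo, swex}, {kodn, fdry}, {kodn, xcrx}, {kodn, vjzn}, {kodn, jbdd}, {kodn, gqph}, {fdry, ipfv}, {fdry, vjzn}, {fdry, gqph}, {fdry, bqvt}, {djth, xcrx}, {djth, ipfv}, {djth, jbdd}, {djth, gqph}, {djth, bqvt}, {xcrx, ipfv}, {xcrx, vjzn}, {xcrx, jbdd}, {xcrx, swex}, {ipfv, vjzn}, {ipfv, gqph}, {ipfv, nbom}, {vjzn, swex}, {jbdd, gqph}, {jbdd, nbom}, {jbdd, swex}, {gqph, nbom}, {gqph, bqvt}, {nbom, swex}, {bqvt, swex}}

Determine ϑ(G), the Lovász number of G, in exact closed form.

sqrt(17)

deg(ssiv) = 8; N(ssiv) = {jywj, yjgh, kodn, vjzn, gqph, nbom, bqvt, swex}.
deg(fdry) = 8; N(fdry) = {ctel, mxuq, tdoo, kodn, ipfv, vjzn, gqph, bqvt}.
N(xcrx) = {jywj, tdoo, kodn, djth, ipfv, vjzn, jbdd, swex}, |N(xcrx)| = 8.
deg(djth) = 8; N(djth) = {jywj, mxuq, yjgh, xcrx, ipfv, jbdd, gqph, bqvt}.
8-regular, N=17; strongly regular (17,8,3,4).
The 3 distinct eigenvalues: [8.0, 1.562, -2.562].
ϑ = −N·λ_min/(λ_max−λ_min) = −17·(-sqrt(17)/2 - 1/2)/(8−(-sqrt(17)/2 - 1/2)) = sqrt(17).
Numerically 4.1231.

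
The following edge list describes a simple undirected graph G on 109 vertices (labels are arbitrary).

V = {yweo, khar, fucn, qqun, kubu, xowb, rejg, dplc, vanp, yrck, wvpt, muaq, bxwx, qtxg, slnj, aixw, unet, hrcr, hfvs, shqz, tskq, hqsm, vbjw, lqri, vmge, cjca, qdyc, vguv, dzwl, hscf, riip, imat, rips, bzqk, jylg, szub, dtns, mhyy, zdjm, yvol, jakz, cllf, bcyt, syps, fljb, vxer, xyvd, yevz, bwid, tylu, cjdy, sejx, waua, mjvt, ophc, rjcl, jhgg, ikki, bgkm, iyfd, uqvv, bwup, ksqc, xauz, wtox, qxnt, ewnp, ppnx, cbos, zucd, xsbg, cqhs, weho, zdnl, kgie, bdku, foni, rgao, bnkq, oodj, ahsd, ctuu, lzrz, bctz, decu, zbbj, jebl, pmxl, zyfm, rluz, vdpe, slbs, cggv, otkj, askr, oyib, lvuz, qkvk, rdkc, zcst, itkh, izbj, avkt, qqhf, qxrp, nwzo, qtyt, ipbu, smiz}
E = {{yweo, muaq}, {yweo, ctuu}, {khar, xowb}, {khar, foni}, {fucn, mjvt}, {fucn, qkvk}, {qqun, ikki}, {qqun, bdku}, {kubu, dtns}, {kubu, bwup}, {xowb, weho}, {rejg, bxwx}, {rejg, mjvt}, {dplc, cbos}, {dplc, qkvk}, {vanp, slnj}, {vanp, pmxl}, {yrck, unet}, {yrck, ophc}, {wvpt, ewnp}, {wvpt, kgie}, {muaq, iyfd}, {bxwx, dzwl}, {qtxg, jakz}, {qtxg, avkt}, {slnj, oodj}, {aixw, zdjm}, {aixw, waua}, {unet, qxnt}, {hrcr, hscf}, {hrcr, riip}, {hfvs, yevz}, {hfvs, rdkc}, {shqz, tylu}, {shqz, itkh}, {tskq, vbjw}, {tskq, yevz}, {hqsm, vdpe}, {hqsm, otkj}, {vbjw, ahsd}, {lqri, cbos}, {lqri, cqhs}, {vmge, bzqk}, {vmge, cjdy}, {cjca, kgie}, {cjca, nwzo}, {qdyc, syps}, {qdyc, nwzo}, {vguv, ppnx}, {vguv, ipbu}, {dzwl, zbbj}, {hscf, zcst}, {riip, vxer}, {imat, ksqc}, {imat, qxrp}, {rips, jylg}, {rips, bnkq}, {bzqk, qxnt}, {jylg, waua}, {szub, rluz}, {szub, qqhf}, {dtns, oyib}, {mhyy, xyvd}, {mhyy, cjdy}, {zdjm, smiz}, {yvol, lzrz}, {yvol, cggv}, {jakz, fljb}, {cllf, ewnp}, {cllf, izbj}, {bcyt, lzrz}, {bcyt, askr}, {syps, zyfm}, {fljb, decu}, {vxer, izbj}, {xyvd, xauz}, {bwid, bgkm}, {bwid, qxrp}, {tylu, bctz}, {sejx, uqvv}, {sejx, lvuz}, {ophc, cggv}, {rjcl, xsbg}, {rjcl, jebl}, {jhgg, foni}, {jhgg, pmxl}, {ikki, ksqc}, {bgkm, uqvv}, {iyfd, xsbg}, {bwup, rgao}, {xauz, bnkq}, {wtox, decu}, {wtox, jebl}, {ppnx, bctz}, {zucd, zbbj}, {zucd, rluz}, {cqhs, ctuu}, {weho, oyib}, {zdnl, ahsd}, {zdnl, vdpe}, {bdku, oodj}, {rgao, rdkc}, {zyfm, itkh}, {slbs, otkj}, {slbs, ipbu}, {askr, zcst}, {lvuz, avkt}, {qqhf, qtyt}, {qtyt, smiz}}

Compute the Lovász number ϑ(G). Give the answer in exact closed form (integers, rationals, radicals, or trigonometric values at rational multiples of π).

deg(xsbg) = 2; N(xsbg) = {rjcl, iyfd}.
deg(qxnt) = 2; N(qxnt) = {unet, bzqk}.
Vertex ksqc has 2 neighbors: imat, ikki.
deg(bdku) = 2; N(bdku) = {qqun, oodj}.
deg(v) = 2 for all v (|V|=109); the odd cycle C_{109}.
spec(A) ≈ [2.0, 1.99668, 1.98672, 1.97017, 1.94707, 1.9175, 1.88157, 1.83938, 1.79108, 1.73683, 1.67682, 1.61123, 1.54029, 1.46424, 1.38332, 1.2978, 1.20797, 1.11413, 1.01659, 0.91568, 0.81172, 0.70506, 0.59606, 0.48509, 0.3725, 0.25867, 0.14399, 0.02882, -0.08644, -0.20141, -0.31572, -0.42897, -0.5408, -0.65083, -0.7587, -0.86406, -0.96654, -1.06581, -1.16154, -1.25341, -1.34111, -1.42437, -1.50289, -1.57642, -1.64471, -1.70754, -1.76469, -1.81598, -1.86125, -1.90032, -1.93309, -1.95943, -1.97927, -1.99253, -1.99917] (distinct, 5 d.p.).
ϑ = −N·λ_min/(λ_max−λ_min) = −109·(-2*cos(pi/109))/(2−(-2*cos(pi/109))) = 109*cos(pi/109)/(cos(pi/109) + 1).
Numerically 54.488680079.
Check 54 ≤ 109*cos(pi/109)/(cos(pi/109) + 1) ≤ 55: both strict.

109*cos(pi/109)/(cos(pi/109) + 1)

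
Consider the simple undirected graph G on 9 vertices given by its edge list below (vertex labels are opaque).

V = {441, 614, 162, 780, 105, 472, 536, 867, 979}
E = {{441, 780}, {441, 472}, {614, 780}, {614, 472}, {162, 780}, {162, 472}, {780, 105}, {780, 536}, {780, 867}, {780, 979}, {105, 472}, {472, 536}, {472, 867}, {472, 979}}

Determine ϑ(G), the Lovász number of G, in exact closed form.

7

Vertex 105 has 2 neighbors: 780, 472.
deg(536) = 2; N(536) = {780, 472}.
Vertex 614 has 2 neighbors: 780, 472.
Vertex 441 has 2 neighbors: 780, 472.
2 parts of sizes [7, 2]; α(G) = 7 = ϑ (perfect).
Numerically 7.00000.
α=7, χ(Ḡ)=7; ϑ=7 lies between (collapsed).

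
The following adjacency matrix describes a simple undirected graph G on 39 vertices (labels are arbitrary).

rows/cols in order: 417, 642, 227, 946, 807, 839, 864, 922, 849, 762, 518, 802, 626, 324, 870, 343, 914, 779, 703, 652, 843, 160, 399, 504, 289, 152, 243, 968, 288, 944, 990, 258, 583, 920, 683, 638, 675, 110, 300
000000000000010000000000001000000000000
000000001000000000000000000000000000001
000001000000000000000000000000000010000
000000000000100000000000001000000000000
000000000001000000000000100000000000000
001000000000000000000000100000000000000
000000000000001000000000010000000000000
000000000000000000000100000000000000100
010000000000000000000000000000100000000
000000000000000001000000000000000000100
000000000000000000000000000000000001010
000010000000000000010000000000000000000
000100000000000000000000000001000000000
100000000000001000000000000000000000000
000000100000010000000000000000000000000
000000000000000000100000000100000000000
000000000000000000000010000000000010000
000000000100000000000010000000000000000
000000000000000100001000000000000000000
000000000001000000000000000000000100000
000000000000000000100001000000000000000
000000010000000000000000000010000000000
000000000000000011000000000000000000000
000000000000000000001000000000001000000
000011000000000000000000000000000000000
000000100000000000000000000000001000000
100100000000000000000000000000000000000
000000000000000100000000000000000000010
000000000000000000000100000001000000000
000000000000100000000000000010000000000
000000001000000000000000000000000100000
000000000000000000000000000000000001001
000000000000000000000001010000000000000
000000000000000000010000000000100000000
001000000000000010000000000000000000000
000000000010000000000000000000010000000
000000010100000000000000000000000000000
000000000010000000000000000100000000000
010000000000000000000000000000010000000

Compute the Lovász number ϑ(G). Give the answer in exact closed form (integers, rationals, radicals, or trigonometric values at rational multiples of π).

39*cos(pi/39)/(cos(pi/39) + 1)

deg(324) = 2; N(324) = {417, 870}.
N(990) = {849, 920}, |N(990)| = 2.
N(110) = {518, 968}, |N(110)| = 2.
deg(807) = 2; N(807) = {802, 289}.
G on 39 vertices is 2-regular; connected 2-regular on 39 ⇒ C_{39}.
spec(A) ≈ [2.0, 1.974101, 1.897073, 1.770912, 1.598886, 1.385449, 1.136129, 0.857385, 0.556435, 0.241073, -0.080532, -0.400051, -0.70921, -1.0, -1.264891, -1.497021, -1.69038, -1.839959, -1.941884, -1.993515] (distinct, 6 d.p.).
Lovász: ϑ = −39(-2*cos(pi/39))/(2+-(-1)*2*cos(pi/39)) = 39*cos(pi/39)/(cos(pi/39) + 1).
≈ 19.46833 (to 5 d.p.).
Check 19 ≤ 39*cos(pi/39)/(cos(pi/39) + 1) ≤ 20: both strict.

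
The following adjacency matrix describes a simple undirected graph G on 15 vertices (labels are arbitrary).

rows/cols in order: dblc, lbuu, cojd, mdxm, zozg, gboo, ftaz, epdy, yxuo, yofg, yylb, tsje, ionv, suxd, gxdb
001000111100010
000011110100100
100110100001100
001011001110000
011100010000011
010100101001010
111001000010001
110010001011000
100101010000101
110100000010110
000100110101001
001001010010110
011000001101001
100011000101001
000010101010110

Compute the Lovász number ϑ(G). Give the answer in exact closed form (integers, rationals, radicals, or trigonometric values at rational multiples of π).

5

deg(dblc) = 6; N(dblc) = {cojd, ftaz, epdy, yxuo, yofg, suxd}.
N(ftaz) = {dblc, lbuu, cojd, gboo, yylb, gxdb}, |N(ftaz)| = 6.
deg(cojd) = 6; N(cojd) = {dblc, mdxm, zozg, ftaz, tsje, ionv}.
N(ionv) = {lbuu, cojd, yxuo, yofg, tsje, gxdb}, |N(ionv)| = 6.
15-vertex 6-regular graph: Kneser-type, 2-subsets of [6].
Distinct eigenvalues (to 6 d.p.): [6.0, 1.0, -3.0].
ϑ = −N·λ_min/(λ_max−λ_min) = −15·(-3)/(6−(-3)) = 5.
≈ 5.0000000 (to 7 d.p.).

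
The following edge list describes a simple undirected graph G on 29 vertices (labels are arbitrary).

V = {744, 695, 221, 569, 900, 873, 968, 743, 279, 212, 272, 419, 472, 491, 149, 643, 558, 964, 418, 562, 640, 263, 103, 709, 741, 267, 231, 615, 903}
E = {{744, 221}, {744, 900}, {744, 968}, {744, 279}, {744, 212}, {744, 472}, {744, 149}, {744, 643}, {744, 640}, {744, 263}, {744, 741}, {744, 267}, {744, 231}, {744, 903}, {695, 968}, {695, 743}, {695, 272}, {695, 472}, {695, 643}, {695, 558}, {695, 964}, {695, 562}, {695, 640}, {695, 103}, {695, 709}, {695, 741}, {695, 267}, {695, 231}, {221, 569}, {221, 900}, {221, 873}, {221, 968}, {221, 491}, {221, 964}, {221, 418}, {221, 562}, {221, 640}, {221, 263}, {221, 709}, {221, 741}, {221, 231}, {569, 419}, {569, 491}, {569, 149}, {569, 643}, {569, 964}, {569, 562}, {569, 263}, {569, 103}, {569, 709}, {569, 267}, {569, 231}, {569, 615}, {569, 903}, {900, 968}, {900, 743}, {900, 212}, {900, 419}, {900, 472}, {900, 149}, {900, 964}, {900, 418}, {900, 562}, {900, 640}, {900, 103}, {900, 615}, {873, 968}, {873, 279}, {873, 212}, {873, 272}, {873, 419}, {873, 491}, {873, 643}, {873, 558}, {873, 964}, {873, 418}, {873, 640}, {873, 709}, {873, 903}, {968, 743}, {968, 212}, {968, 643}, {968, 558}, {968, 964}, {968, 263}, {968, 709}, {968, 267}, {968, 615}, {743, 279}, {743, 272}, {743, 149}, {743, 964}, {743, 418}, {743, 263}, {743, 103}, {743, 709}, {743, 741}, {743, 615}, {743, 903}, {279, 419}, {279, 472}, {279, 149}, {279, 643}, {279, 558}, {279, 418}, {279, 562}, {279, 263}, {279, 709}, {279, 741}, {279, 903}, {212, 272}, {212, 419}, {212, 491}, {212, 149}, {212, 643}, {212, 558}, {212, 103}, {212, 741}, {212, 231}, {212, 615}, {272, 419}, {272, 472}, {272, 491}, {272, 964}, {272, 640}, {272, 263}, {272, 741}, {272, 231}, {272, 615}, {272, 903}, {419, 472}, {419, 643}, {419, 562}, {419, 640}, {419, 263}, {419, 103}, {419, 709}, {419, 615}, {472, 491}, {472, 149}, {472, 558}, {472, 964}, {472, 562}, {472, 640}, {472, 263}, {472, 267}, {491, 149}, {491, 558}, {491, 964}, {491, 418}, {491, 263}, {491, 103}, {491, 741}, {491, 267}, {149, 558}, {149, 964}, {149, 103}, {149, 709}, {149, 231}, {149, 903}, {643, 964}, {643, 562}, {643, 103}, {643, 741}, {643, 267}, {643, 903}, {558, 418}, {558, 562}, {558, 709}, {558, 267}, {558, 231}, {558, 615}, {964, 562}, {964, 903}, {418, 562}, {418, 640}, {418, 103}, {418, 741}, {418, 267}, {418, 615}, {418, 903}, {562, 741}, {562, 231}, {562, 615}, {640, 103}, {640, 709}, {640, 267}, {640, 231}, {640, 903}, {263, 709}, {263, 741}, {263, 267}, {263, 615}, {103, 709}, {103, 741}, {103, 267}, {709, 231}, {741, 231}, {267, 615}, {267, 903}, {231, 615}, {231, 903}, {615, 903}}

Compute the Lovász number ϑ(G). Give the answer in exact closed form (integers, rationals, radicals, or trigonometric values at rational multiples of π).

N(221) = {744, 569, 900, 873, 968, 491, 964, 418, 562, 640, 263, 709, 741, 231}, |N(221)| = 14.
Vertex 903 has 14 neighbors: 744, 569, 873, 743, 279, 272, 149, 643, 964, 418, 640, 267, 231, 615.
Vertex 615 has 14 neighbors: 569, 900, 968, 743, 212, 272, 419, 558, 418, 562, 263, 267, 231, 903.
N(272) = {695, 873, 743, 212, 419, 472, 491, 964, 640, 263, 741, 231, 615, 903}, |N(272)| = 14.
deg(v) = 14 for all v (|V|=29); Paley(29): SR with (k,λ,μ)=(14,6,7).
spec(A) ≈ [14.0, 2.192582, -3.192582] (distinct, 6 d.p.).
−29·(-sqrt(29)/2 - 1/2) / ((14)−(-sqrt(29)/2 - 1/2)) = sqrt(29) = ϑ(G).
≈ 5.38516481 (to 8 d.p.).

sqrt(29)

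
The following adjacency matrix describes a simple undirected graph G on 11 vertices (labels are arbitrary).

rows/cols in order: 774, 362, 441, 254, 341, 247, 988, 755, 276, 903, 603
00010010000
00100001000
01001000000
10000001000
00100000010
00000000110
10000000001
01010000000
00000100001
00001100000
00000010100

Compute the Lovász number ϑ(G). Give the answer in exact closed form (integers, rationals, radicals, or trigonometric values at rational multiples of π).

Vertex 441 has 2 neighbors: 362, 341.
Vertex 341 has 2 neighbors: 441, 903.
deg(774) = 2; N(774) = {254, 988}.
Vertex 254 has 2 neighbors: 774, 755.
G on 11 vertices is 2-regular; connected 2-regular on 11 ⇒ C_{11}.
Distinct eigenvalues (to 3 d.p.): [2.0, 1.683, 0.831, -0.285, -1.31, -1.919].
Lovász (edge-transitive): ϑ = −11·(-2*cos(pi/11))/((2)−(-2*cos(pi/11))) = 11*cos(pi/11)/(cos(pi/11) + 1).
≈ 5.386303 (to 6 d.p.).
Lovász sandwich 5 ≤ 11*cos(pi/11)/(cos(pi/11) + 1) ≤ 6: both strict.

11*cos(pi/11)/(cos(pi/11) + 1)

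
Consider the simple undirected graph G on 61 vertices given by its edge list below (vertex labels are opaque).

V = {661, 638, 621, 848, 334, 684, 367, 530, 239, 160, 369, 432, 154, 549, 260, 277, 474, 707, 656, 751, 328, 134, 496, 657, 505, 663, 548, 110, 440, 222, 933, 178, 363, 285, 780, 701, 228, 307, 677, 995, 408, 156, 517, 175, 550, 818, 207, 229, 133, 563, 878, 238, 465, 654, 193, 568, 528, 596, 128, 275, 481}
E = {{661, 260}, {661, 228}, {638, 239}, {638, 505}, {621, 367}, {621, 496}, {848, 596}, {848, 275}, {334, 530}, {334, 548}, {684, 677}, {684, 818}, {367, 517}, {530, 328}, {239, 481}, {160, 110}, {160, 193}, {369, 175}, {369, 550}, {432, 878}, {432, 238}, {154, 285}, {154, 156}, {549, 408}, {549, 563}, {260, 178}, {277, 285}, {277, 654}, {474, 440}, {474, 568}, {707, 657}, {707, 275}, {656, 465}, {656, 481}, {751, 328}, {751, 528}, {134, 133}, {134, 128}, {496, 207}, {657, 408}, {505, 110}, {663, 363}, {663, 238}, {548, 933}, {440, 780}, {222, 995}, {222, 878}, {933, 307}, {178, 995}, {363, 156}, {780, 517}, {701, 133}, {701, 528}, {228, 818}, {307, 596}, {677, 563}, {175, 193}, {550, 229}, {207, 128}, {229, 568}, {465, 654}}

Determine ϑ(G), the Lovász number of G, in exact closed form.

Vertex 528 has 2 neighbors: 751, 701.
Vertex 367 has 2 neighbors: 621, 517.
Vertex 408 has 2 neighbors: 549, 657.
Vertex 334 has 2 neighbors: 530, 548.
deg(v) = 2 for all v (|V|=61); connected 2-regular on 61 ⇒ C_{61}.
A has 31 distinct eigenvalues ≈ [2.0, 1.989, 1.958, 1.905, 1.833, 1.741, 1.63, 1.502, 1.359, 1.2, 1.03, 0.848, 0.657, 0.459, 0.257, 0.051, -0.154, -0.359, -0.559, -0.753, -0.94, -1.116, -1.281, -1.432, -1.568, -1.688, -1.789, -1.871, -1.934, -1.976, -1.997].
ϑ = −N·λ_min/(λ_max−λ_min) = −61·(-2*cos(pi/61))/(2−(-2*cos(pi/61))) = 61*cos(pi/61)/(cos(pi/61) + 1).
≈ 30.47977 (to 5 d.p.).
Check 30 ≤ 61*cos(pi/61)/(cos(pi/61) + 1) ≤ 31: both strict.

61*cos(pi/61)/(cos(pi/61) + 1)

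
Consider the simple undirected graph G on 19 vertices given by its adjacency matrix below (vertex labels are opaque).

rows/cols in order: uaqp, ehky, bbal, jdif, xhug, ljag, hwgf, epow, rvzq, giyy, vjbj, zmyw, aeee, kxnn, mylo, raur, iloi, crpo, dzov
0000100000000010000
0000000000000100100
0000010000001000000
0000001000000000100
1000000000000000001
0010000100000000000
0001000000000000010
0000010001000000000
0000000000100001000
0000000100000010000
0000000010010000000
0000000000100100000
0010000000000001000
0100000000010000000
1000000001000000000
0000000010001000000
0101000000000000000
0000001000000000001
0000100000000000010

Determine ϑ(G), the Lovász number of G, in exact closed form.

19*cos(pi/19)/(cos(pi/19) + 1)

Vertex zmyw has 2 neighbors: vjbj, kxnn.
deg(mylo) = 2; N(mylo) = {uaqp, giyy}.
N(ljag) = {bbal, epow}, |N(ljag)| = 2.
Vertex dzov has 2 neighbors: xhug, crpo.
19-vertex 2-regular graph: this is C_{19}, the 19-cycle.
spec(A) ≈ [2.0, 1.891634, 1.578281, 1.093896, 0.490971, -0.165159, -0.803391, -1.354563, -1.758948, -1.972723] (distinct, 6 d.p.).
With N=19: ϑ(G) = 19·(-(-1)*2*cos(pi/19))/(2−(-2*cos(pi/19))) = 19*cos(pi/19)/(cos(pi/19) + 1).
ϑ(G) ≈ 9.434771.
Check 9 ≤ 19*cos(pi/19)/(cos(pi/19) + 1) ≤ 10: both strict.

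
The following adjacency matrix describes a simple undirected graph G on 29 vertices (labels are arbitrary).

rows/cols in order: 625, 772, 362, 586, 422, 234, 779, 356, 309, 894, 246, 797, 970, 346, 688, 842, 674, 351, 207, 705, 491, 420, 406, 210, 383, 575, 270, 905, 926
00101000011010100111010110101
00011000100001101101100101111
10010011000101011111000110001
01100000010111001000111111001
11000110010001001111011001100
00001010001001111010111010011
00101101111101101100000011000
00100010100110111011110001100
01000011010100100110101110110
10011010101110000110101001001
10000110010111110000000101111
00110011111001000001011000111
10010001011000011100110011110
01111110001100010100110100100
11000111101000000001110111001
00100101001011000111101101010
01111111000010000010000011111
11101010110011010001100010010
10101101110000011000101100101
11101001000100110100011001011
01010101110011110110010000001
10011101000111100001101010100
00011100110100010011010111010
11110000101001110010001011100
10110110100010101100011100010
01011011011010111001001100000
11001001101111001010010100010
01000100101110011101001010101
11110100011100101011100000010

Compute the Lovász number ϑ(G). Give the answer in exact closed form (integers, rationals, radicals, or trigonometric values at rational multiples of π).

sqrt(29)

N(926) = {625, 772, 362, 586, 234, 894, 246, 797, 688, 674, 207, 705, 491, 905}, |N(926)| = 14.
N(346) = {772, 362, 586, 422, 234, 779, 246, 797, 842, 351, 491, 420, 210, 270}, |N(346)| = 14.
Vertex 234 has 14 neighbors: 422, 779, 246, 346, 688, 842, 674, 207, 491, 420, 406, 383, 905, 926.
N(356) = {362, 779, 309, 797, 970, 688, 842, 674, 207, 705, 491, 420, 575, 270}, |N(356)| = 14.
29-vertex 14-regular graph: SR(29,14,6,7) — a Paley graph.
A has 3 distinct eigenvalues ≈ [14.0, 2.1926, -3.1926].
−29·(-sqrt(29)/2 - 1/2) / ((14)−(-sqrt(29)/2 - 1/2)) = sqrt(29) = ϑ(G).
= 5.38516… (decimal).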